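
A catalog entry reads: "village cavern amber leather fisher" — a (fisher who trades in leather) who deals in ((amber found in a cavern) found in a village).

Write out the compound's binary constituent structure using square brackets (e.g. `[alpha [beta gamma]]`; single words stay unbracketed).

At the top level: head "fisher" (specifically "leather fisher"); modifier "village cavern amber".
Inside "village cavern amber": head "amber" (specifically "cavern amber"), modifier "village".
Inside "cavern amber": head "amber", modifier "cavern".
Inside "leather fisher": head "fisher", modifier "leather".
So the structure is [[village [cavern amber]] [leather fisher]].

[[village [cavern amber]] [leather fisher]]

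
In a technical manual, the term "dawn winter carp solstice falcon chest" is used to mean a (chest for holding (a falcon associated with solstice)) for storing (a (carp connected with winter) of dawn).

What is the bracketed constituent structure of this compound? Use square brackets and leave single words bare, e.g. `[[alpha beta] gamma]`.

[[dawn [winter carp]] [[solstice falcon] chest]]

Overall it is a kind of chest (specifically "solstice falcon chest"); the modifier is "dawn winter carp".
"dawn winter carp" → head "carp" (specifically "winter carp"), modifier "dawn".
"winter carp" → head "carp", modifier "winter".
"solstice falcon chest" → head "chest", modifier "solstice falcon".
"solstice falcon" → head "falcon", modifier "solstice".
Putting it together: [[dawn [winter carp]] [[solstice falcon] chest]].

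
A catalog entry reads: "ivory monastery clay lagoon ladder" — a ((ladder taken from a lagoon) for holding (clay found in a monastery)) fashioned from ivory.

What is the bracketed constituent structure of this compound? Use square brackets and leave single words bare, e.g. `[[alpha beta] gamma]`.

Overall it is a kind of ladder (specifically "monastery clay lagoon ladder"); the modifier is "ivory".
Within "monastery clay lagoon ladder", the head is "ladder" (specifically "lagoon ladder") and the modifier is "monastery clay".
Within "monastery clay", the head is "clay" and the modifier is "monastery".
Within "lagoon ladder", the head is "ladder" and the modifier is "lagoon".
So the structure is [ivory [[monastery clay] [lagoon ladder]]].

[ivory [[monastery clay] [lagoon ladder]]]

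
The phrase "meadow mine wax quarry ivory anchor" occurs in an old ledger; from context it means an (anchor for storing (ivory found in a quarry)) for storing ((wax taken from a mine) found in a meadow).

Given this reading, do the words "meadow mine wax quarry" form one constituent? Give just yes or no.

The top-level split is [meadow mine wax] [quarry ivory anchor]; the full structure is [[meadow [mine wax]] [[quarry ivory] anchor]].
"meadow mine wax quarry" straddles a constituent boundary, so it is not a single unit.

no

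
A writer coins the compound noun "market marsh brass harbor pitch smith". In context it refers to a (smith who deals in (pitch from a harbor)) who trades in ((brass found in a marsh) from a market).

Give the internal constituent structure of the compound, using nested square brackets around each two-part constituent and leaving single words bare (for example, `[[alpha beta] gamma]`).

At the top level: head "smith" (specifically "harbor pitch smith"); modifier "market marsh brass".
"market marsh brass" → head "brass" (specifically "marsh brass"), modifier "market".
"marsh brass" → head "brass", modifier "marsh".
"harbor pitch smith" → head "smith", modifier "harbor pitch".
"harbor pitch" → head "pitch", modifier "harbor".
Assembled: [[market [marsh brass]] [[harbor pitch] smith]].

[[market [marsh brass]] [[harbor pitch] smith]]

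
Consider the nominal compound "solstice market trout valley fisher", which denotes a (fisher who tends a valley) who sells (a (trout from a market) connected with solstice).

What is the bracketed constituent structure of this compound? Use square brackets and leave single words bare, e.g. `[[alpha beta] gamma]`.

[[solstice [market trout]] [valley fisher]]

Overall it is a kind of fisher (specifically "valley fisher"); the modifier is "solstice market trout".
Inside "solstice market trout": head "trout" (specifically "market trout"), modifier "solstice".
Inside "market trout": head "trout", modifier "market".
Inside "valley fisher": head "fisher", modifier "valley".
So the structure is [[solstice [market trout]] [valley fisher]].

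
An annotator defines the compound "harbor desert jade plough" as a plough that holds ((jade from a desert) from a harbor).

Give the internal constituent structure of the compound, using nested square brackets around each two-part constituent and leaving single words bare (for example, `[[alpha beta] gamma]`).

Overall it is a kind of plough; the modifier is "harbor desert jade".
Within "harbor desert jade", the head is "jade" (specifically "desert jade") and the modifier is "harbor".
Within "desert jade", the head is "jade" and the modifier is "desert".
So the structure is [[harbor [desert jade]] plough].

[[harbor [desert jade]] plough]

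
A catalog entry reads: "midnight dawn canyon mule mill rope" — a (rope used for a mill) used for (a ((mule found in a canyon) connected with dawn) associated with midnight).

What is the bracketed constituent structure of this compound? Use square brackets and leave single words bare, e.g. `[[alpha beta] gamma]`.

[[midnight [dawn [canyon mule]]] [mill rope]]

Whole compound: head "rope" (specifically "mill rope"), modifier "midnight dawn canyon mule".
"midnight dawn canyon mule" → head "mule" (specifically "dawn canyon mule"), modifier "midnight".
"dawn canyon mule" → head "mule" (specifically "canyon mule"), modifier "dawn".
"canyon mule" → head "mule", modifier "canyon".
"mill rope" → head "rope", modifier "mill".
So the structure is [[midnight [dawn [canyon mule]]] [mill rope]].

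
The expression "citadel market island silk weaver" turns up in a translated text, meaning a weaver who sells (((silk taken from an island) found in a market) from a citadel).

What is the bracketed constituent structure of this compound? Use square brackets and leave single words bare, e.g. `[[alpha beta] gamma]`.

At the top level: head "weaver"; modifier "citadel market island silk".
Inside "citadel market island silk": head "silk" (specifically "market island silk"), modifier "citadel".
Inside "market island silk": head "silk" (specifically "island silk"), modifier "market".
Inside "island silk": head "silk", modifier "island".
Assembled: [[citadel [market [island silk]]] weaver].

[[citadel [market [island silk]]] weaver]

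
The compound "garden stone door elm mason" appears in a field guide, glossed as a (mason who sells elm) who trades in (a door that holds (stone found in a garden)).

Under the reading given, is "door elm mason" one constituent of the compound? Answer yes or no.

The top-level split is [garden stone door] [elm mason]; the full structure is [[[garden stone] door] [elm mason]].
"door elm mason" straddles a constituent boundary, so it is not a single unit.

no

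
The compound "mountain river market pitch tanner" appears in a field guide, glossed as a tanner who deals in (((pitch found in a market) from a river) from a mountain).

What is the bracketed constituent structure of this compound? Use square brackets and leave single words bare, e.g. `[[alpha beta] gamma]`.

Whole compound: head "tanner", modifier "mountain river market pitch".
"mountain river market pitch" → head "pitch" (specifically "river market pitch"), modifier "mountain".
"river market pitch" → head "pitch" (specifically "market pitch"), modifier "river".
"market pitch" → head "pitch", modifier "market".
So the structure is [[mountain [river [market pitch]]] tanner].

[[mountain [river [market pitch]]] tanner]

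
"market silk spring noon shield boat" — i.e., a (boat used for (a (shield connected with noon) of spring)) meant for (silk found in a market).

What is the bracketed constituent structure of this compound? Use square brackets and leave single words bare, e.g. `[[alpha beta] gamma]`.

The outermost head in the paraphrase is "boat" (specifically "spring noon shield boat"), modified by "market silk".
Inside "market silk": head "silk", modifier "market".
Inside "spring noon shield boat": head "boat", modifier "spring noon shield".
Inside "spring noon shield": head "shield" (specifically "noon shield"), modifier "spring".
Inside "noon shield": head "shield", modifier "noon".
Assembled: [[market silk] [[spring [noon shield]] boat]].

[[market silk] [[spring [noon shield]] boat]]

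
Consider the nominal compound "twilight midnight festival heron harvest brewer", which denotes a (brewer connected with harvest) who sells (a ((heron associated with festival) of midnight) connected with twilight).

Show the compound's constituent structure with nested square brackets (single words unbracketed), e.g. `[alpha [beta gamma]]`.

The outermost head in the paraphrase is "brewer" (specifically "harvest brewer"), modified by "twilight midnight festival heron".
"twilight midnight festival heron" → head "heron" (specifically "midnight festival heron"), modifier "twilight".
"midnight festival heron" → head "heron" (specifically "festival heron"), modifier "midnight".
"festival heron" → head "heron", modifier "festival".
"harvest brewer" → head "brewer", modifier "harvest".
Putting it together: [[twilight [midnight [festival heron]]] [harvest brewer]].

[[twilight [midnight [festival heron]]] [harvest brewer]]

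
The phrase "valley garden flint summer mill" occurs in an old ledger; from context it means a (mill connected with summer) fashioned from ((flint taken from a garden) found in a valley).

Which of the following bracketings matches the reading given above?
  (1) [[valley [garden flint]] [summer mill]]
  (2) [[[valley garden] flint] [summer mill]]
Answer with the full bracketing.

[[valley [garden flint]] [summer mill]]

The paraphrase's head is the "mill" part ("summer mill"); its modifier is "valley garden flint".
That top-level split, carried through the inner groups, gives [[valley [garden flint]] [summer mill]].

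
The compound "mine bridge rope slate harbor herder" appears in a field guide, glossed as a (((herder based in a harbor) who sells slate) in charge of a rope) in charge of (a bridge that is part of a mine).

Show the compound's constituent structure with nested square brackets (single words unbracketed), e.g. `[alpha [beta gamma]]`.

[[mine bridge] [rope [slate [harbor herder]]]]

Overall it is a kind of herder (specifically "rope slate harbor herder"); the modifier is "mine bridge".
Within "mine bridge", the head is "bridge" and the modifier is "mine".
Within "rope slate harbor herder", the head is "herder" (specifically "slate harbor herder") and the modifier is "rope".
Within "slate harbor herder", the head is "herder" (specifically "harbor herder") and the modifier is "slate".
Within "harbor herder", the head is "herder" and the modifier is "harbor".
Putting it together: [[mine bridge] [rope [slate [harbor herder]]]].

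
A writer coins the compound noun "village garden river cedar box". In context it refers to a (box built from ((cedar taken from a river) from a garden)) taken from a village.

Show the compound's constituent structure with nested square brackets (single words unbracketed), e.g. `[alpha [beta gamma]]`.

[village [[garden [river cedar]] box]]

The outermost head in the paraphrase is "box" (specifically "garden river cedar box"), modified by "village".
Inside "garden river cedar box": head "box", modifier "garden river cedar".
Inside "garden river cedar": head "cedar" (specifically "river cedar"), modifier "garden".
Inside "river cedar": head "cedar", modifier "river".
Assembled: [village [[garden [river cedar]] box]].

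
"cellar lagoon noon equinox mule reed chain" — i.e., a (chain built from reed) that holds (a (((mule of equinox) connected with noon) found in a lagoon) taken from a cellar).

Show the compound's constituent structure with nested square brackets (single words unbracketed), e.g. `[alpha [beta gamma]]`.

[[cellar [lagoon [noon [equinox mule]]]] [reed chain]]

Overall it is a kind of chain (specifically "reed chain"); the modifier is "cellar lagoon noon equinox mule".
Inside "cellar lagoon noon equinox mule": head "mule" (specifically "lagoon noon equinox mule"), modifier "cellar".
Inside "lagoon noon equinox mule": head "mule" (specifically "noon equinox mule"), modifier "lagoon".
Inside "noon equinox mule": head "mule" (specifically "equinox mule"), modifier "noon".
Inside "equinox mule": head "mule", modifier "equinox".
Inside "reed chain": head "chain", modifier "reed".
Putting it together: [[cellar [lagoon [noon [equinox mule]]]] [reed chain]].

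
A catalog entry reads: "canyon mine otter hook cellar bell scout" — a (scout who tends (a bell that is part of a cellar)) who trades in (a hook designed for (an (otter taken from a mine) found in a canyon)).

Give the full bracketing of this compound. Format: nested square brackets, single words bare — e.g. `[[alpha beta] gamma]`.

[[[canyon [mine otter]] hook] [[cellar bell] scout]]

The outermost head in the paraphrase is "scout" (specifically "cellar bell scout"), modified by "canyon mine otter hook".
Inside "canyon mine otter hook": head "hook", modifier "canyon mine otter".
Inside "canyon mine otter": head "otter" (specifically "mine otter"), modifier "canyon".
Inside "mine otter": head "otter", modifier "mine".
Inside "cellar bell scout": head "scout", modifier "cellar bell".
Inside "cellar bell": head "bell", modifier "cellar".
Putting it together: [[[canyon [mine otter]] hook] [[cellar bell] scout]].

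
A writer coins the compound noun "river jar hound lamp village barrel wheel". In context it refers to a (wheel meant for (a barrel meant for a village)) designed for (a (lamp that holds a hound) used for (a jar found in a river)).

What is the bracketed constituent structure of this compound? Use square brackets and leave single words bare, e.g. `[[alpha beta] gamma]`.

[[[river jar] [hound lamp]] [[village barrel] wheel]]

Overall it is a kind of wheel (specifically "village barrel wheel"); the modifier is "river jar hound lamp".
Within "river jar hound lamp", the head is "lamp" (specifically "hound lamp") and the modifier is "river jar".
Within "river jar", the head is "jar" and the modifier is "river".
Within "hound lamp", the head is "lamp" and the modifier is "hound".
Within "village barrel wheel", the head is "wheel" and the modifier is "village barrel".
Within "village barrel", the head is "barrel" and the modifier is "village".
So the structure is [[[river jar] [hound lamp]] [[village barrel] wheel]].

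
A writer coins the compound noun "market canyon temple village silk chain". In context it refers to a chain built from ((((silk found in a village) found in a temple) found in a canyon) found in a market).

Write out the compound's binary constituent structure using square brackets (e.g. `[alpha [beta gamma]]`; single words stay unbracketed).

At the top level: head "chain"; modifier "market canyon temple village silk".
Inside "market canyon temple village silk": head "silk" (specifically "canyon temple village silk"), modifier "market".
Inside "canyon temple village silk": head "silk" (specifically "temple village silk"), modifier "canyon".
Inside "temple village silk": head "silk" (specifically "village silk"), modifier "temple".
Inside "village silk": head "silk", modifier "village".
So the structure is [[market [canyon [temple [village silk]]]] chain].

[[market [canyon [temple [village silk]]]] chain]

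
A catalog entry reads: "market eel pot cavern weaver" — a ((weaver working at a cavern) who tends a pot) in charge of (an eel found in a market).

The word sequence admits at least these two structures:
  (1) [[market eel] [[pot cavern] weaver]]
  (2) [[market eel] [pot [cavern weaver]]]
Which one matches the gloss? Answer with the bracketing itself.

The paraphrase's head is the "weaver" part ("pot cavern weaver"); its modifier is "market eel".
That top-level split, carried through the inner groups, gives [[market eel] [pot [cavern weaver]]].

[[market eel] [pot [cavern weaver]]]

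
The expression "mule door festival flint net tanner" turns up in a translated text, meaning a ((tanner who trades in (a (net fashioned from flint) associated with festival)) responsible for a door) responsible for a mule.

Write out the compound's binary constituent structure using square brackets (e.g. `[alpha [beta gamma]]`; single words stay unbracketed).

The outermost head in the paraphrase is "tanner" (specifically "door festival flint net tanner"), modified by "mule".
Inside "door festival flint net tanner": head "tanner" (specifically "festival flint net tanner"), modifier "door".
Inside "festival flint net tanner": head "tanner", modifier "festival flint net".
Inside "festival flint net": head "net" (specifically "flint net"), modifier "festival".
Inside "flint net": head "net", modifier "flint".
So the structure is [mule [door [[festival [flint net]] tanner]]].

[mule [door [[festival [flint net]] tanner]]]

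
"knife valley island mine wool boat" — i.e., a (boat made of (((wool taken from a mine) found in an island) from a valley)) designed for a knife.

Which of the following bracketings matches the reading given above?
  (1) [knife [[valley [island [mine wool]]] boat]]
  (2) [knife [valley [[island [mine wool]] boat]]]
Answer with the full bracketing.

The paraphrase's head is the "boat" part ("valley island mine wool boat"); its modifier is "knife".
That top-level split, carried through the inner groups, gives [knife [[valley [island [mine wool]]] boat]].

[knife [[valley [island [mine wool]]] boat]]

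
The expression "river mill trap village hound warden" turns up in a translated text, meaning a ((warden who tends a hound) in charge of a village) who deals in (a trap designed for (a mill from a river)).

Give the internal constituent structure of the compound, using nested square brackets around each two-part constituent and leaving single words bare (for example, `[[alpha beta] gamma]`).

Overall it is a kind of warden (specifically "village hound warden"); the modifier is "river mill trap".
Inside "river mill trap": head "trap", modifier "river mill".
Inside "river mill": head "mill", modifier "river".
Inside "village hound warden": head "warden" (specifically "hound warden"), modifier "village".
Inside "hound warden": head "warden", modifier "hound".
Assembled: [[[river mill] trap] [village [hound warden]]].

[[[river mill] trap] [village [hound warden]]]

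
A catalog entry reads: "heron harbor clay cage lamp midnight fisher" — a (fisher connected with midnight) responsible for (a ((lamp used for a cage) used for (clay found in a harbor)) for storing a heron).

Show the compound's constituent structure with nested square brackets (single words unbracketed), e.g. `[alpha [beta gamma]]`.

[[heron [[harbor clay] [cage lamp]]] [midnight fisher]]

At the top level: head "fisher" (specifically "midnight fisher"); modifier "heron harbor clay cage lamp".
Inside "heron harbor clay cage lamp": head "lamp" (specifically "harbor clay cage lamp"), modifier "heron".
Inside "harbor clay cage lamp": head "lamp" (specifically "cage lamp"), modifier "harbor clay".
Inside "harbor clay": head "clay", modifier "harbor".
Inside "cage lamp": head "lamp", modifier "cage".
Inside "midnight fisher": head "fisher", modifier "midnight".
Putting it together: [[heron [[harbor clay] [cage lamp]]] [midnight fisher]].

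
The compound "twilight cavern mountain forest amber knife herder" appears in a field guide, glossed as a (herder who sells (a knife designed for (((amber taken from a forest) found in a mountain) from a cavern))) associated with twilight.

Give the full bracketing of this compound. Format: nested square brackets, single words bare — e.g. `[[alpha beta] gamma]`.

The outermost head in the paraphrase is "herder" (specifically "cavern mountain forest amber knife herder"), modified by "twilight".
Inside "cavern mountain forest amber knife herder": head "herder", modifier "cavern mountain forest amber knife".
Inside "cavern mountain forest amber knife": head "knife", modifier "cavern mountain forest amber".
Inside "cavern mountain forest amber": head "amber" (specifically "mountain forest amber"), modifier "cavern".
Inside "mountain forest amber": head "amber" (specifically "forest amber"), modifier "mountain".
Inside "forest amber": head "amber", modifier "forest".
Assembled: [twilight [[[cavern [mountain [forest amber]]] knife] herder]].

[twilight [[[cavern [mountain [forest amber]]] knife] herder]]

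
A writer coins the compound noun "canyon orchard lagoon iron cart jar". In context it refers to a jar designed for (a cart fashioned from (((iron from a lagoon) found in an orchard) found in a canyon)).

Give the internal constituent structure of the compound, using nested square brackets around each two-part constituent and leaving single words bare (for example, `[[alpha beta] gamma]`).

[[[canyon [orchard [lagoon iron]]] cart] jar]

Overall it is a kind of jar; the modifier is "canyon orchard lagoon iron cart".
"canyon orchard lagoon iron cart" → head "cart", modifier "canyon orchard lagoon iron".
"canyon orchard lagoon iron" → head "iron" (specifically "orchard lagoon iron"), modifier "canyon".
"orchard lagoon iron" → head "iron" (specifically "lagoon iron"), modifier "orchard".
"lagoon iron" → head "iron", modifier "lagoon".
Putting it together: [[[canyon [orchard [lagoon iron]]] cart] jar].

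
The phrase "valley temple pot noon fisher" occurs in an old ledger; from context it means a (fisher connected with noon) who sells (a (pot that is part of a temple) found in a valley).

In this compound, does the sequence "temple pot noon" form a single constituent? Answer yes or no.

The top-level split is [valley temple pot] [noon fisher]; the full structure is [[valley [temple pot]] [noon fisher]].
"temple pot noon" straddles a constituent boundary, so it is not a single unit.

no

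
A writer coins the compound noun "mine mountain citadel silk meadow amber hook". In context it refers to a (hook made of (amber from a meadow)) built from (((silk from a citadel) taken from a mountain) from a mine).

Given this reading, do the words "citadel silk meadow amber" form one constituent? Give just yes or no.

no

The top-level split is [mine mountain citadel silk] [meadow amber hook]; the full structure is [[mine [mountain [citadel silk]]] [[meadow amber] hook]].
"citadel silk meadow amber" straddles a constituent boundary, so it is not a single unit.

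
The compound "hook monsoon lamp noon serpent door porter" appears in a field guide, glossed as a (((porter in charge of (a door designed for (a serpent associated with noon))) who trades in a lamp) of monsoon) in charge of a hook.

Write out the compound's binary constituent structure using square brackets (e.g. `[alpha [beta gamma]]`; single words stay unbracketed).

Whole compound: head "porter" (specifically "monsoon lamp noon serpent door porter"), modifier "hook".
Inside "monsoon lamp noon serpent door porter": head "porter" (specifically "lamp noon serpent door porter"), modifier "monsoon".
Inside "lamp noon serpent door porter": head "porter" (specifically "noon serpent door porter"), modifier "lamp".
Inside "noon serpent door porter": head "porter", modifier "noon serpent door".
Inside "noon serpent door": head "door", modifier "noon serpent".
Inside "noon serpent": head "serpent", modifier "noon".
So the structure is [hook [monsoon [lamp [[[noon serpent] door] porter]]]].

[hook [monsoon [lamp [[[noon serpent] door] porter]]]]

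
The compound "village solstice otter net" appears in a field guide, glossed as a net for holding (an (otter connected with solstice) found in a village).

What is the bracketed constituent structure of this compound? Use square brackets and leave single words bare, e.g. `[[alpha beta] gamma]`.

The outermost head in the paraphrase is "net", modified by "village solstice otter".
"village solstice otter" → head "otter" (specifically "solstice otter"), modifier "village".
"solstice otter" → head "otter", modifier "solstice".
So the structure is [[village [solstice otter]] net].

[[village [solstice otter]] net]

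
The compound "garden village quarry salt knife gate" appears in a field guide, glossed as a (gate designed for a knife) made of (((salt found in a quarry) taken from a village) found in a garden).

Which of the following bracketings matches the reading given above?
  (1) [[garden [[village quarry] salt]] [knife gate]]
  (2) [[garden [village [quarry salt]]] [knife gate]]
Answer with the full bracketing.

[[garden [village [quarry salt]]] [knife gate]]

The paraphrase's head is the "gate" part ("knife gate"); its modifier is "garden village quarry salt".
That top-level split, carried through the inner groups, gives [[garden [village [quarry salt]]] [knife gate]].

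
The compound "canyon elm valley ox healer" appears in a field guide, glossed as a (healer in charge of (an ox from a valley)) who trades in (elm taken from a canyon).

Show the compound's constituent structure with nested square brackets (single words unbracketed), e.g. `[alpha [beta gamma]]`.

Overall it is a kind of healer (specifically "valley ox healer"); the modifier is "canyon elm".
"canyon elm" → head "elm", modifier "canyon".
"valley ox healer" → head "healer", modifier "valley ox".
"valley ox" → head "ox", modifier "valley".
Putting it together: [[canyon elm] [[valley ox] healer]].

[[canyon elm] [[valley ox] healer]]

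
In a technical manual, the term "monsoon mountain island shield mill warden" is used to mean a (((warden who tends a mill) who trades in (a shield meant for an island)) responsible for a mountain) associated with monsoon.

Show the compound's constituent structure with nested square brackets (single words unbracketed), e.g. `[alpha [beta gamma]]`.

[monsoon [mountain [[island shield] [mill warden]]]]

Whole compound: head "warden" (specifically "mountain island shield mill warden"), modifier "monsoon".
Inside "mountain island shield mill warden": head "warden" (specifically "island shield mill warden"), modifier "mountain".
Inside "island shield mill warden": head "warden" (specifically "mill warden"), modifier "island shield".
Inside "island shield": head "shield", modifier "island".
Inside "mill warden": head "warden", modifier "mill".
Assembled: [monsoon [mountain [[island shield] [mill warden]]]].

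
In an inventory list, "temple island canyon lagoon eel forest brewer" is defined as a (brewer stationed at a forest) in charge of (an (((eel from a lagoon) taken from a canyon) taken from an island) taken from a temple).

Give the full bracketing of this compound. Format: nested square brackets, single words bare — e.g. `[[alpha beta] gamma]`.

[[temple [island [canyon [lagoon eel]]]] [forest brewer]]

At the top level: head "brewer" (specifically "forest brewer"); modifier "temple island canyon lagoon eel".
Inside "temple island canyon lagoon eel": head "eel" (specifically "island canyon lagoon eel"), modifier "temple".
Inside "island canyon lagoon eel": head "eel" (specifically "canyon lagoon eel"), modifier "island".
Inside "canyon lagoon eel": head "eel" (specifically "lagoon eel"), modifier "canyon".
Inside "lagoon eel": head "eel", modifier "lagoon".
Inside "forest brewer": head "brewer", modifier "forest".
So the structure is [[temple [island [canyon [lagoon eel]]]] [forest brewer]].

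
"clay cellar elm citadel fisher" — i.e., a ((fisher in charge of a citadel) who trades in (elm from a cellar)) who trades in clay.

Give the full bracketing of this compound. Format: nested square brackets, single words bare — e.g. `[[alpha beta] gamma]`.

[clay [[cellar elm] [citadel fisher]]]

At the top level: head "fisher" (specifically "cellar elm citadel fisher"); modifier "clay".
"cellar elm citadel fisher" → head "fisher" (specifically "citadel fisher"), modifier "cellar elm".
"cellar elm" → head "elm", modifier "cellar".
"citadel fisher" → head "fisher", modifier "citadel".
So the structure is [clay [[cellar elm] [citadel fisher]]].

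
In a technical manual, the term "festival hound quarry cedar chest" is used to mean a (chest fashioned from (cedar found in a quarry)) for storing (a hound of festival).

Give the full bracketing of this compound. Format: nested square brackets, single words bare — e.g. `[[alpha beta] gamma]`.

At the top level: head "chest" (specifically "quarry cedar chest"); modifier "festival hound".
Inside "festival hound": head "hound", modifier "festival".
Inside "quarry cedar chest": head "chest", modifier "quarry cedar".
Inside "quarry cedar": head "cedar", modifier "quarry".
So the structure is [[festival hound] [[quarry cedar] chest]].

[[festival hound] [[quarry cedar] chest]]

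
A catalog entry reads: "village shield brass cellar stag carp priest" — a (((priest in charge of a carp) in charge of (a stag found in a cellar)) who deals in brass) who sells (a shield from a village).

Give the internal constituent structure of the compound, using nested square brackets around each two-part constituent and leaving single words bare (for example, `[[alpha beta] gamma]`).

[[village shield] [brass [[cellar stag] [carp priest]]]]

The outermost head in the paraphrase is "priest" (specifically "brass cellar stag carp priest"), modified by "village shield".
"village shield" → head "shield", modifier "village".
"brass cellar stag carp priest" → head "priest" (specifically "cellar stag carp priest"), modifier "brass".
"cellar stag carp priest" → head "priest" (specifically "carp priest"), modifier "cellar stag".
"cellar stag" → head "stag", modifier "cellar".
"carp priest" → head "priest", modifier "carp".
Putting it together: [[village shield] [brass [[cellar stag] [carp priest]]]].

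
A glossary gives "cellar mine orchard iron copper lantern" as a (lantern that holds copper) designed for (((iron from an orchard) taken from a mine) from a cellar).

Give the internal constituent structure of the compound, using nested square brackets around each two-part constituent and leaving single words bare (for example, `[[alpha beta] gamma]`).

[[cellar [mine [orchard iron]]] [copper lantern]]

Whole compound: head "lantern" (specifically "copper lantern"), modifier "cellar mine orchard iron".
Within "cellar mine orchard iron", the head is "iron" (specifically "mine orchard iron") and the modifier is "cellar".
Within "mine orchard iron", the head is "iron" (specifically "orchard iron") and the modifier is "mine".
Within "orchard iron", the head is "iron" and the modifier is "orchard".
Within "copper lantern", the head is "lantern" and the modifier is "copper".
So the structure is [[cellar [mine [orchard iron]]] [copper lantern]].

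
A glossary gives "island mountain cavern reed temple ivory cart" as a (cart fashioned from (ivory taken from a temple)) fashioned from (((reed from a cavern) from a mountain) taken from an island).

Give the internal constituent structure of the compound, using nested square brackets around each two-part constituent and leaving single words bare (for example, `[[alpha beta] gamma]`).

The outermost head in the paraphrase is "cart" (specifically "temple ivory cart"), modified by "island mountain cavern reed".
Within "island mountain cavern reed", the head is "reed" (specifically "mountain cavern reed") and the modifier is "island".
Within "mountain cavern reed", the head is "reed" (specifically "cavern reed") and the modifier is "mountain".
Within "cavern reed", the head is "reed" and the modifier is "cavern".
Within "temple ivory cart", the head is "cart" and the modifier is "temple ivory".
Within "temple ivory", the head is "ivory" and the modifier is "temple".
Putting it together: [[island [mountain [cavern reed]]] [[temple ivory] cart]].

[[island [mountain [cavern reed]]] [[temple ivory] cart]]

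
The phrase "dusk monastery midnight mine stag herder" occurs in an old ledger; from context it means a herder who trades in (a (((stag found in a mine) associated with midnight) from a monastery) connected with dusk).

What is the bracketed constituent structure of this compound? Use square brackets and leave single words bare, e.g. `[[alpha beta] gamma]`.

Whole compound: head "herder", modifier "dusk monastery midnight mine stag".
"dusk monastery midnight mine stag" → head "stag" (specifically "monastery midnight mine stag"), modifier "dusk".
"monastery midnight mine stag" → head "stag" (specifically "midnight mine stag"), modifier "monastery".
"midnight mine stag" → head "stag" (specifically "mine stag"), modifier "midnight".
"mine stag" → head "stag", modifier "mine".
Assembled: [[dusk [monastery [midnight [mine stag]]]] herder].

[[dusk [monastery [midnight [mine stag]]]] herder]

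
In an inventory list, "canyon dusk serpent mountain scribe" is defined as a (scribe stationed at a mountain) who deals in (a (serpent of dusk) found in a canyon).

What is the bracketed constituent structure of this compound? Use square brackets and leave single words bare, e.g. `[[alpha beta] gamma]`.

[[canyon [dusk serpent]] [mountain scribe]]

The outermost head in the paraphrase is "scribe" (specifically "mountain scribe"), modified by "canyon dusk serpent".
Within "canyon dusk serpent", the head is "serpent" (specifically "dusk serpent") and the modifier is "canyon".
Within "dusk serpent", the head is "serpent" and the modifier is "dusk".
Within "mountain scribe", the head is "scribe" and the modifier is "mountain".
So the structure is [[canyon [dusk serpent]] [mountain scribe]].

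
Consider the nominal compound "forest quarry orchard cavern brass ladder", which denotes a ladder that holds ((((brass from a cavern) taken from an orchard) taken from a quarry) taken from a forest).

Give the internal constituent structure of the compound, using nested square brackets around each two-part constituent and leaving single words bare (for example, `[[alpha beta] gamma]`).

[[forest [quarry [orchard [cavern brass]]]] ladder]

Whole compound: head "ladder", modifier "forest quarry orchard cavern brass".
Inside "forest quarry orchard cavern brass": head "brass" (specifically "quarry orchard cavern brass"), modifier "forest".
Inside "quarry orchard cavern brass": head "brass" (specifically "orchard cavern brass"), modifier "quarry".
Inside "orchard cavern brass": head "brass" (specifically "cavern brass"), modifier "orchard".
Inside "cavern brass": head "brass", modifier "cavern".
Assembled: [[forest [quarry [orchard [cavern brass]]]] ladder].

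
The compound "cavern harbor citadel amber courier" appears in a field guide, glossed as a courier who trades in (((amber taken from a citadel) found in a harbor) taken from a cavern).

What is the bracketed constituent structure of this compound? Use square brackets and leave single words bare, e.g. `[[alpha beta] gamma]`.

Overall it is a kind of courier; the modifier is "cavern harbor citadel amber".
"cavern harbor citadel amber" → head "amber" (specifically "harbor citadel amber"), modifier "cavern".
"harbor citadel amber" → head "amber" (specifically "citadel amber"), modifier "harbor".
"citadel amber" → head "amber", modifier "citadel".
Assembled: [[cavern [harbor [citadel amber]]] courier].

[[cavern [harbor [citadel amber]]] courier]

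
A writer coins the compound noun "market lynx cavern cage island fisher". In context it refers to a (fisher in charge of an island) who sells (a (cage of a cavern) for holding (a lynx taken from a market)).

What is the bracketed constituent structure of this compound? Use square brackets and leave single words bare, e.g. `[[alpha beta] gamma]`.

The outermost head in the paraphrase is "fisher" (specifically "island fisher"), modified by "market lynx cavern cage".
Within "market lynx cavern cage", the head is "cage" (specifically "cavern cage") and the modifier is "market lynx".
Within "market lynx", the head is "lynx" and the modifier is "market".
Within "cavern cage", the head is "cage" and the modifier is "cavern".
Within "island fisher", the head is "fisher" and the modifier is "island".
So the structure is [[[market lynx] [cavern cage]] [island fisher]].

[[[market lynx] [cavern cage]] [island fisher]]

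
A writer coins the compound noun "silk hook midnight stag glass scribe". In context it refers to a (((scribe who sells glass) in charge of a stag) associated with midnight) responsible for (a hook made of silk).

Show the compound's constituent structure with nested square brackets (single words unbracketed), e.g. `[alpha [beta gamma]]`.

Whole compound: head "scribe" (specifically "midnight stag glass scribe"), modifier "silk hook".
"silk hook" → head "hook", modifier "silk".
"midnight stag glass scribe" → head "scribe" (specifically "stag glass scribe"), modifier "midnight".
"stag glass scribe" → head "scribe" (specifically "glass scribe"), modifier "stag".
"glass scribe" → head "scribe", modifier "glass".
Putting it together: [[silk hook] [midnight [stag [glass scribe]]]].

[[silk hook] [midnight [stag [glass scribe]]]]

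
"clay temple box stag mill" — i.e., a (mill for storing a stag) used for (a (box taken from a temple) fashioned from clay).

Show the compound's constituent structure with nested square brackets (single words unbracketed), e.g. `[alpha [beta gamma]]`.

At the top level: head "mill" (specifically "stag mill"); modifier "clay temple box".
Within "clay temple box", the head is "box" (specifically "temple box") and the modifier is "clay".
Within "temple box", the head is "box" and the modifier is "temple".
Within "stag mill", the head is "mill" and the modifier is "stag".
So the structure is [[clay [temple box]] [stag mill]].

[[clay [temple box]] [stag mill]]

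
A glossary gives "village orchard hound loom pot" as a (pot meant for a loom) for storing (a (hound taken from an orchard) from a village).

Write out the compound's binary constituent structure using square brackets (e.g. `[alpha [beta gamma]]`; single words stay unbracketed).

The outermost head in the paraphrase is "pot" (specifically "loom pot"), modified by "village orchard hound".
Within "village orchard hound", the head is "hound" (specifically "orchard hound") and the modifier is "village".
Within "orchard hound", the head is "hound" and the modifier is "orchard".
Within "loom pot", the head is "pot" and the modifier is "loom".
Putting it together: [[village [orchard hound]] [loom pot]].

[[village [orchard hound]] [loom pot]]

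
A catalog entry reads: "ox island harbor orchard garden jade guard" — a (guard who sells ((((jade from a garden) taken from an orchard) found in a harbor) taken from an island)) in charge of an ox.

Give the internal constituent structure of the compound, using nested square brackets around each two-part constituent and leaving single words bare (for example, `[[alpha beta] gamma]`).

[ox [[island [harbor [orchard [garden jade]]]] guard]]

The outermost head in the paraphrase is "guard" (specifically "island harbor orchard garden jade guard"), modified by "ox".
Inside "island harbor orchard garden jade guard": head "guard", modifier "island harbor orchard garden jade".
Inside "island harbor orchard garden jade": head "jade" (specifically "harbor orchard garden jade"), modifier "island".
Inside "harbor orchard garden jade": head "jade" (specifically "orchard garden jade"), modifier "harbor".
Inside "orchard garden jade": head "jade" (specifically "garden jade"), modifier "orchard".
Inside "garden jade": head "jade", modifier "garden".
So the structure is [ox [[island [harbor [orchard [garden jade]]]] guard]].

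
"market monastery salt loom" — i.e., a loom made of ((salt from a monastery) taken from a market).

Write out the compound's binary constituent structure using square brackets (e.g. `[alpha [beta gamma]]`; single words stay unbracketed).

Whole compound: head "loom", modifier "market monastery salt".
Within "market monastery salt", the head is "salt" (specifically "monastery salt") and the modifier is "market".
Within "monastery salt", the head is "salt" and the modifier is "monastery".
Assembled: [[market [monastery salt]] loom].

[[market [monastery salt]] loom]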